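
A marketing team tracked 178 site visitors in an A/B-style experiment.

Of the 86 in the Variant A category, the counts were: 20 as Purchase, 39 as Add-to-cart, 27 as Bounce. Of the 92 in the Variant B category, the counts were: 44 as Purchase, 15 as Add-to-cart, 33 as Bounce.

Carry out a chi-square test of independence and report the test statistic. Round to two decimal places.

20.09

Row totals: 86, 92. Column totals: 64, 54, 60. Grand total N = 178.
Expected counts (row total × column total / N):
  Variant A, Purchase: 86×64/178 = 30.921
  Variant A, Add-to-cart: 86×54/178 = 26.090
  Variant A, Bounce: 86×60/178 = 28.989
  Variant B, Purchase: 92×64/178 = 33.079
  Variant B, Add-to-cart: 92×54/178 = 27.910
  Variant B, Bounce: 92×60/178 = 31.011
Contributions (O − E)²/E:
  (20 − 30.921)²/30.921 = 3.8572
  (39 − 26.090)²/26.090 = 6.3882
  (27 − 28.989)²/28.989 = 0.1365
  (44 − 33.079)²/33.079 = 3.6056
  (15 − 27.910)²/27.910 = 5.9716
  (33 − 31.011)²/31.011 = 0.1276
χ² = 3.8572 + 6.3882 + 0.1365 + 3.6056 + 5.9716 + 0.1276 = 20.09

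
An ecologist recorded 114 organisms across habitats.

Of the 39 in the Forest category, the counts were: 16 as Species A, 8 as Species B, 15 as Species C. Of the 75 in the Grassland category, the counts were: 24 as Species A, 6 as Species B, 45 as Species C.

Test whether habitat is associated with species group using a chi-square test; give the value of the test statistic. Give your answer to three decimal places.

Row totals: 39, 75. Column totals: 40, 14, 60. Grand total N = 114.
Expected counts (row total × column total / N):
  Forest, Species A: 39×40/114 = 13.6842
  Forest, Species B: 39×14/114 = 4.7895
  Forest, Species C: 39×60/114 = 20.5263
  Grassland, Species A: 75×40/114 = 26.3158
  Grassland, Species B: 75×14/114 = 9.2105
  Grassland, Species C: 75×60/114 = 39.4737
Contributions (O − E)²/E:
  (16 − 13.6842)²/13.6842 = 0.3919
  (8 − 4.7895)²/4.7895 = 2.1521
  (15 − 20.5263)²/20.5263 = 1.4878
  (24 − 26.3158)²/26.3158 = 0.2038
  (6 − 9.2105)²/9.2105 = 1.1191
  (45 − 39.4737)²/39.4737 = 0.7737
χ² = 0.3919 + 2.1521 + 1.4878 + 0.2038 + 1.1191 + 0.7737 = 6.128

6.128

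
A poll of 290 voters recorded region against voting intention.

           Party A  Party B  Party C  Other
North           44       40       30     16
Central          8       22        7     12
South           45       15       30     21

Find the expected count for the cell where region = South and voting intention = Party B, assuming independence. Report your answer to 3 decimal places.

29.472

Row total (South) = 111; column total (Party B) = 77; grand total N = 290.
Expected count = (row total × column total) / N = 111 × 77 / 290 = 29.472.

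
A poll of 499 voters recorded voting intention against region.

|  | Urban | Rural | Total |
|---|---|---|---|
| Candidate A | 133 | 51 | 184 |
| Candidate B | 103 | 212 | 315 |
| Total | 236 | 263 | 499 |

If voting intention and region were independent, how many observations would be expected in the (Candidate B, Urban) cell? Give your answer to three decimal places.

148.978

Row total (Candidate B) = 315; column total (Urban) = 236; grand total N = 499.
Expected count = (row total × column total) / N = 315 × 236 / 499 = 148.978.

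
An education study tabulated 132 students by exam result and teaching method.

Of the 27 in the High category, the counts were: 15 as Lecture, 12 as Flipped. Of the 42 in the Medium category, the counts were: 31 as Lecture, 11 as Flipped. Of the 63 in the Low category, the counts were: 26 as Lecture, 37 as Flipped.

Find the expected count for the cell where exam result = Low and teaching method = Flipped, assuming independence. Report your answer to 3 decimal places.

28.636

Row total (Low) = 63; column total (Flipped) = 60; grand total N = 132.
Expected count = (row total × column total) / N = 63 × 60 / 132 = 28.636.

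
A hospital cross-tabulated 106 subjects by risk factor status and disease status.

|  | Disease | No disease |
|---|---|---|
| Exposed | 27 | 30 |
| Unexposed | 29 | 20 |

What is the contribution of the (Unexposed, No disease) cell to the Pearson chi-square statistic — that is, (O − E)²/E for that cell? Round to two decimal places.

Row total (Unexposed) = 49; column total (No disease) = 50; N = 106.
Expected count E = 49 × 50 / 106 = 23.113.
Contribution = (O − E)²/E = (20 − 23.113)² / 23.113 = 0.42.

0.42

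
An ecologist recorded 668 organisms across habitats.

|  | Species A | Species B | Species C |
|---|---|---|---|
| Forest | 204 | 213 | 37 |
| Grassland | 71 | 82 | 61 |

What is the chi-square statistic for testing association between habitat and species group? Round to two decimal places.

48.39

Row totals: 454, 214. Column totals: 275, 295, 98. Grand total N = 668.
Expected counts (row total × column total / N):
  Forest, Species A: 454×275/668 = 186.901
  Forest, Species B: 454×295/668 = 200.494
  Forest, Species C: 454×98/668 = 66.605
  Grassland, Species A: 214×275/668 = 88.099
  Grassland, Species B: 214×295/668 = 94.506
  Grassland, Species C: 214×98/668 = 31.395
Contributions (O − E)²/E:
  (204 − 186.901)²/186.901 = 1.5643
  (213 − 200.494)²/200.494 = 0.7801
  (37 − 66.605)²/66.605 = 13.1590
  (71 − 88.099)²/88.099 = 3.3187
  (82 − 94.506)²/94.506 = 1.6549
  (61 − 31.395)²/31.395 = 27.9171
χ² = 1.5643 + 0.7801 + 13.1590 + 3.3187 + 1.6549 + 27.9171 = 48.39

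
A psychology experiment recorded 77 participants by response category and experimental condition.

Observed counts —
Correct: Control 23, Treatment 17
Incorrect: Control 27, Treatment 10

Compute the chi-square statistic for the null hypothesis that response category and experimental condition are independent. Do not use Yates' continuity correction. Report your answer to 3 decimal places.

Row totals: 40, 37. Column totals: 50, 27. Grand total N = 77.
Expected counts (row total × column total / N):
  Correct, Control: 40×50/77 = 25.9740
  Correct, Treatment: 40×27/77 = 14.0260
  Incorrect, Control: 37×50/77 = 24.0260
  Incorrect, Treatment: 37×27/77 = 12.9740
Contributions (O − E)²/E:
  (23 − 25.9740)²/25.9740 = 0.3405
  (17 − 14.0260)²/14.0260 = 0.6306
  (27 − 24.0260)²/24.0260 = 0.3681
  (10 − 12.9740)²/12.9740 = 0.6817
χ² = 0.3405 + 0.6306 + 0.3681 + 0.6817 = 2.021

2.021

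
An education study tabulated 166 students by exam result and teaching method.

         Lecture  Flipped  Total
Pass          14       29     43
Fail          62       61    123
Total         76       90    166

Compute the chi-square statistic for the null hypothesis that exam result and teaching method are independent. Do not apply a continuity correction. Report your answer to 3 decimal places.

Grand total N = 166.
Expected counts (row total × column total / N):
  Pass, Lecture: 43×76/166 = 19.6867
  Pass, Flipped: 43×90/166 = 23.3133
  Fail, Lecture: 123×76/166 = 56.3133
  Fail, Flipped: 123×90/166 = 66.6867
Contributions (O − E)²/E:
  (14 − 19.6867)²/19.6867 = 1.6427
  (29 − 23.3133)²/23.3133 = 1.3871
  (62 − 56.3133)²/56.3133 = 0.5743
  (61 − 66.6867)²/66.6867 = 0.4849
χ² = 1.6427 + 1.3871 + 0.5743 + 0.4849 = 4.089

4.089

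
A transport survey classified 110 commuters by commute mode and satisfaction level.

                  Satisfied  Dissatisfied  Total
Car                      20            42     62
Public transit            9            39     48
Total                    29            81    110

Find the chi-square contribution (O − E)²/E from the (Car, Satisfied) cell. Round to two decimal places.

0.82

Row total (Car) = 62; column total (Satisfied) = 29; N = 110.
Expected count E = 62 × 29 / 110 = 16.345.
Contribution = (O − E)²/E = (20 − 16.345)² / 16.345 = 0.82.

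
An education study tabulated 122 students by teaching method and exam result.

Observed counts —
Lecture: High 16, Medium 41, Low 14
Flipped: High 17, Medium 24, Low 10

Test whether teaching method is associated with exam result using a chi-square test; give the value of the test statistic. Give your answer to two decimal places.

Row totals: 71, 51. Column totals: 33, 65, 24. Grand total N = 122.
Expected counts (row total × column total / N):
  Lecture, High: 71×33/122 = 19.205
  Lecture, Medium: 71×65/122 = 37.828
  Lecture, Low: 71×24/122 = 13.967
  Flipped, High: 51×33/122 = 13.795
  Flipped, Medium: 51×65/122 = 27.172
  Flipped, Low: 51×24/122 = 10.033
Contributions (O − E)²/E:
  (16 − 19.205)²/19.205 = 0.5349
  (41 − 37.828)²/37.828 = 0.2660
  (14 − 13.967)²/13.967 = 0.0001
  (17 − 13.795)²/13.795 = 0.7446
  (24 − 27.172)²/27.172 = 0.3703
  (10 − 10.033)²/10.033 = 0.0001
χ² = 0.5349 + 0.2660 + 0.0001 + 0.7446 + 0.3703 + 0.0001 = 1.92

1.92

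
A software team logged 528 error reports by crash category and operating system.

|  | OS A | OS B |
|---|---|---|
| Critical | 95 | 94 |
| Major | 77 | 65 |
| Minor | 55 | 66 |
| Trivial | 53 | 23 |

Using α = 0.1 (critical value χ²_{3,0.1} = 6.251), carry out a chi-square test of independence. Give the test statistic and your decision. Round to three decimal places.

11.966; reject H₀

Row totals: 189, 142, 121, 76. Column totals: 280, 248. Grand total N = 528.
Expected counts (row total × column total / N):
  Critical, OS A: 189×280/528 = 100.22727
  Critical, OS B: 189×248/528 = 88.77273
  Major, OS A: 142×280/528 = 75.30303
  Major, OS B: 142×248/528 = 66.69697
  Minor, OS A: 121×280/528 = 64.16667
  Minor, OS B: 121×248/528 = 56.83333
  Trivial, OS A: 76×280/528 = 40.30303
  Trivial, OS B: 76×248/528 = 35.69697
Contributions (O − E)²/E:
  (95 − 100.22727)²/100.22727 = 0.2726
  (94 − 88.77273)²/88.77273 = 0.3078
  (77 − 75.30303)²/75.30303 = 0.0382
  (65 − 66.69697)²/66.69697 = 0.0432
  (55 − 64.16667)²/64.16667 = 1.3095
  (66 − 56.83333)²/56.83333 = 1.4785
  (53 − 40.30303)²/40.30303 = 4.0000
  (23 − 35.69697)²/35.69697 = 4.5162
χ² = 0.2726 + 0.3078 + 0.0382 + 0.0432 + 1.3095 + 1.4785 + 4.0000 + 4.5162 = 11.966
df = (4−1)(2−1) = 3. Since 11.966 > 6.251, reject the null hypothesis of independence at α = 0.1.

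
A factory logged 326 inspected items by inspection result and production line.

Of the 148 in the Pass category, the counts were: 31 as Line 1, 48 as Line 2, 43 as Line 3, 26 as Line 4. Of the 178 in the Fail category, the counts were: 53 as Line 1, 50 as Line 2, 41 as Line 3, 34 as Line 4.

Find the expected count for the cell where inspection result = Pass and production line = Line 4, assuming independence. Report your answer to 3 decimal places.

Row total (Pass) = 148; column total (Line 4) = 60; grand total N = 326.
Expected count = (row total × column total) / N = 148 × 60 / 326 = 27.239.

27.239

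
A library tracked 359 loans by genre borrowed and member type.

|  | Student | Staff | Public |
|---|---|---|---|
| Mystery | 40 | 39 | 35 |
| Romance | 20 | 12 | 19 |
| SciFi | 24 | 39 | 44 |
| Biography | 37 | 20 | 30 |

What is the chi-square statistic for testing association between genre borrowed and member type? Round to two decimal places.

12.48

Row totals: 114, 51, 107, 87. Column totals: 121, 110, 128. Grand total N = 359.
Expected counts (row total × column total / N):
  Mystery, Student: 114×121/359 = 38.423
  Mystery, Staff: 114×110/359 = 34.930
  Mystery, Public: 114×128/359 = 40.646
  Romance, Student: 51×121/359 = 17.189
  Romance, Staff: 51×110/359 = 15.627
  Romance, Public: 51×128/359 = 18.184
  SciFi, Student: 107×121/359 = 36.064
  SciFi, Staff: 107×110/359 = 32.786
  SciFi, Public: 107×128/359 = 38.150
  Biography, Student: 87×121/359 = 29.323
  Biography, Staff: 87×110/359 = 26.657
  Biography, Public: 87×128/359 = 31.019
Contributions (O − E)²/E:
  (40 − 38.423)²/38.423 = 0.0647
  (39 − 34.930)²/34.930 = 0.4742
  (35 − 40.646)²/40.646 = 0.7843
  (20 − 17.189)²/17.189 = 0.4597
  (12 − 15.627)²/15.627 = 0.8418
  (19 − 18.184)²/18.184 = 0.0366
  (24 − 36.064)²/36.064 = 4.0356
  (39 − 32.786)²/32.786 = 1.1778
  (44 − 38.150)²/38.150 = 0.8971
  (37 − 29.323)²/29.323 = 2.0099
  (20 − 26.657)²/26.657 = 1.6624
  (30 − 31.019)²/31.019 = 0.0335
χ² = 0.0647 + 0.4742 + 0.7843 + 0.4597 + 0.8418 + 0.0366 + 4.0356 + 1.1778 + 0.8971 + 2.0099 + 1.6624 + 0.0335 = 12.48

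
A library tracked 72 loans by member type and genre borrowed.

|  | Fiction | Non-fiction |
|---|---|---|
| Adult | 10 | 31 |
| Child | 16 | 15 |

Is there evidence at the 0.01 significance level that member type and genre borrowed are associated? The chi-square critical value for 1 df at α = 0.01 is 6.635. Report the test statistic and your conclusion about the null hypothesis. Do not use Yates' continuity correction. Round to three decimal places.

Row totals: 41, 31. Column totals: 26, 46. Grand total N = 72.
Expected counts (row total × column total / N):
  Adult, Fiction: 41×26/72 = 14.8056
  Adult, Non-fiction: 41×46/72 = 26.1944
  Child, Fiction: 31×26/72 = 11.1944
  Child, Non-fiction: 31×46/72 = 19.8056
Contributions (O − E)²/E:
  (10 − 14.8056)²/14.8056 = 1.5598
  (31 − 26.1944)²/26.1944 = 0.8816
  (16 − 11.1944)²/11.1944 = 2.0630
  (15 − 19.8056)²/19.8056 = 1.1660
χ² = 1.5598 + 0.8816 + 2.0630 + 1.1660 = 5.670
df = (2−1)(2−1) = 1. Since 5.670 < 6.635, fail to reject the null hypothesis of independence at α = 0.01.

5.670; fail to reject H₀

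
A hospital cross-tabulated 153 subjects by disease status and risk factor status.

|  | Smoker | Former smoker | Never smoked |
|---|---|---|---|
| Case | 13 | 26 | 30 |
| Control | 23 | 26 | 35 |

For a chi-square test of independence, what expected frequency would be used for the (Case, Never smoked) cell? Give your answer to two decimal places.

Row total (Case) = 69; column total (Never smoked) = 65; grand total N = 153.
Expected count = (row total × column total) / N = 69 × 65 / 153 = 29.31.

29.31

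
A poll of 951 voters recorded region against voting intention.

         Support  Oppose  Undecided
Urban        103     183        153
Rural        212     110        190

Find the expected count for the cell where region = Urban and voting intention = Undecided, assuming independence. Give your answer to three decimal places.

158.335

Row total (Urban) = 439; column total (Undecided) = 343; grand total N = 951.
Expected count = (row total × column total) / N = 439 × 343 / 951 = 158.335.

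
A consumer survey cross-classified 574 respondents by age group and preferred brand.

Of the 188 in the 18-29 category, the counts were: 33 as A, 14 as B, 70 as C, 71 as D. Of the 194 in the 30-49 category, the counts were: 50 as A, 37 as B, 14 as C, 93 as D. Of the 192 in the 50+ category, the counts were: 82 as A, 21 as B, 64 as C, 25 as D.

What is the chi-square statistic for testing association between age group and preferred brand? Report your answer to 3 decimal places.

110.153

Row totals: 188, 194, 192. Column totals: 165, 72, 148, 189. Grand total N = 574.
Expected counts (row total × column total / N):
  18-29, A: 188×165/574 = 54.0418
  18-29, B: 188×72/574 = 23.5819
  18-29, C: 188×148/574 = 48.4739
  18-29, D: 188×189/574 = 61.9024
  30-49, A: 194×165/574 = 55.7666
  30-49, B: 194×72/574 = 24.3345
  30-49, C: 194×148/574 = 50.0209
  30-49, D: 194×189/574 = 63.8780
  50+, A: 192×165/574 = 55.1916
  50+, B: 192×72/574 = 24.0836
  50+, C: 192×148/574 = 49.5052
  50+, D: 192×189/574 = 63.2195
Contributions (O − E)²/E:
  (33 − 54.0418)²/54.0418 = 8.1929
  (14 − 23.5819)²/23.5819 = 3.8934
  (70 − 48.4739)²/48.4739 = 9.5592
  (71 − 61.9024)²/61.9024 = 1.3370
  (50 − 55.7666)²/55.7666 = 0.5963
  (37 − 24.3345)²/24.3345 = 6.5921
  (14 − 50.0209)²/50.0209 = 25.9393
  (93 − 63.8780)²/63.8780 = 13.2767
  (82 − 55.1916)²/55.1916 = 13.0217
  (21 − 24.0836)²/24.0836 = 0.3948
  (64 − 49.5052)²/49.5052 = 4.2440
  (25 − 63.2195)²/63.2195 = 23.1057
χ² = 8.1929 + 3.8934 + 9.5592 + 1.3370 + 0.5963 + 6.5921 + 25.9393 + 13.2767 + 13.0217 + 0.3948 + 4.2440 + 23.1057 = 110.153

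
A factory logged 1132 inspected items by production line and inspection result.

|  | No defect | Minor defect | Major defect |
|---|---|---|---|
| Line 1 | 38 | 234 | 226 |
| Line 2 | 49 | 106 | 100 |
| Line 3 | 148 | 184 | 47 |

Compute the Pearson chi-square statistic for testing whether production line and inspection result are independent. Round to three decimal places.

Row totals: 498, 255, 379. Column totals: 235, 524, 373. Grand total N = 1132.
Expected counts (row total × column total / N):
  Line 1, No defect: 498×235/1132 = 103.3834
  Line 1, Minor defect: 498×524/1132 = 230.5230
  Line 1, Major defect: 498×373/1132 = 164.0936
  Line 2, No defect: 255×235/1132 = 52.9373
  Line 2, Minor defect: 255×524/1132 = 118.0389
  Line 2, Major defect: 255×373/1132 = 84.0239
  Line 3, No defect: 379×235/1132 = 78.6793
  Line 3, Minor defect: 379×524/1132 = 175.4382
  Line 3, Major defect: 379×373/1132 = 124.8825
Contributions (O − E)²/E:
  (38 − 103.3834)²/103.3834 = 41.3508
  (234 − 230.5230)²/230.5230 = 0.0524
  (226 − 164.0936)²/164.0936 = 23.3550
  (49 − 52.9373)²/52.9373 = 0.2928
  (106 − 118.0389)²/118.0389 = 1.2279
  (100 − 84.0239)²/84.0239 = 3.0377
  (148 − 78.6793)²/78.6793 = 61.0753
  (184 − 175.4382)²/175.4382 = 0.4178
  (47 − 124.8825)²/124.8825 = 48.5711
χ² = 41.3508 + 0.0524 + 23.3550 + 0.2928 + 1.2279 + 3.0377 + 61.0753 + 0.4178 + 48.5711 = 179.381

179.381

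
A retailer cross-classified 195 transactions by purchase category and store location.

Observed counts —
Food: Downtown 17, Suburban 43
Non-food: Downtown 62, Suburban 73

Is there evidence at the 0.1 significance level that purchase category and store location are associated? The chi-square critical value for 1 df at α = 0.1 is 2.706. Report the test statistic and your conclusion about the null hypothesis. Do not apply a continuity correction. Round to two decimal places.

5.33; reject H₀

Row totals: 60, 135. Column totals: 79, 116. Grand total N = 195.
Expected counts (row total × column total / N):
  Food, Downtown: 60×79/195 = 24.3077
  Food, Suburban: 60×116/195 = 35.6923
  Non-food, Downtown: 135×79/195 = 54.6923
  Non-food, Suburban: 135×116/195 = 80.3077
Contributions (O − E)²/E:
  (17 − 24.3077)²/24.3077 = 2.1969
  (43 − 35.6923)²/35.6923 = 1.4962
  (62 − 54.6923)²/54.6923 = 0.9764
  (73 − 80.3077)²/80.3077 = 0.6650
χ² = 2.1969 + 1.4962 + 0.9764 + 0.6650 = 5.33
df = (2−1)(2−1) = 1. Since 5.33 > 2.706, reject the null hypothesis of independence at α = 0.1.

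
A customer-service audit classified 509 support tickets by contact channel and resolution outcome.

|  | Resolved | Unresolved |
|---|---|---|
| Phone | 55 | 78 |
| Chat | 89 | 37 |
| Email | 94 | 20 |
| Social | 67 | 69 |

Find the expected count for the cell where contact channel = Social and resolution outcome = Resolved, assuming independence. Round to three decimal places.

Row total (Social) = 136; column total (Resolved) = 305; grand total N = 509.
Expected count = (row total × column total) / N = 136 × 305 / 509 = 81.493.

81.493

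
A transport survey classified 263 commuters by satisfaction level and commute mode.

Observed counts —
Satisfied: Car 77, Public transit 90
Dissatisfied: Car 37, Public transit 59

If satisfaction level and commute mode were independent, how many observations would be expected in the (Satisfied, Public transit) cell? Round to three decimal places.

Row total (Satisfied) = 167; column total (Public transit) = 149; grand total N = 263.
Expected count = (row total × column total) / N = 167 × 149 / 263 = 94.612.

94.612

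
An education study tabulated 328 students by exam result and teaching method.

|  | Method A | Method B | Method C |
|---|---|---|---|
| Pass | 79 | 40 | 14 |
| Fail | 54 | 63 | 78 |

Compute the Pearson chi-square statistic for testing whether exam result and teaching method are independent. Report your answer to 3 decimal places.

44.217

Row totals: 133, 195. Column totals: 133, 103, 92. Grand total N = 328.
Expected counts (row total × column total / N):
  Pass, Method A: 133×133/328 = 53.9299
  Pass, Method B: 133×103/328 = 41.7652
  Pass, Method C: 133×92/328 = 37.3049
  Fail, Method A: 195×133/328 = 79.0701
  Fail, Method B: 195×103/328 = 61.2348
  Fail, Method C: 195×92/328 = 54.6951
Contributions (O − E)²/E:
  (79 − 53.9299)²/53.9299 = 11.6542
  (40 − 41.7652)²/41.7652 = 0.0746
  (14 − 37.3049)²/37.3049 = 14.5589
  (54 − 79.0701)²/79.0701 = 7.9488
  (63 − 61.2348)²/61.2348 = 0.0509
  (78 − 54.6951)²/54.6951 = 9.9299
χ² = 11.6542 + 0.0746 + 14.5589 + 7.9488 + 0.0509 + 9.9299 = 44.217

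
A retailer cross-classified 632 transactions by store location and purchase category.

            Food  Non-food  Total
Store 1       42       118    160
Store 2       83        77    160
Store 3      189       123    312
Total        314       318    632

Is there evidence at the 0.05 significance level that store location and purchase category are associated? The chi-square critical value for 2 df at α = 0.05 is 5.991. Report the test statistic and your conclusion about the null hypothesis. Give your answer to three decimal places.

Grand total N = 632.
Expected counts (row total × column total / N):
  Store 1, Food: 160×314/632 = 79.4937
  Store 1, Non-food: 160×318/632 = 80.5063
  Store 2, Food: 160×314/632 = 79.4937
  Store 2, Non-food: 160×318/632 = 80.5063
  Store 3, Food: 312×314/632 = 155.0127
  Store 3, Non-food: 312×318/632 = 156.9873
Contributions (O − E)²/E:
  (42 − 79.4937)²/79.4937 = 17.6841
  (118 − 80.5063)²/80.5063 = 17.4617
  (83 − 79.4937)²/79.4937 = 0.1547
  (77 − 80.5063)²/80.5063 = 0.1527
  (189 − 155.0127)²/155.0127 = 7.4519
  (123 − 156.9873)²/156.9873 = 7.3582
χ² = 17.6841 + 17.4617 + 0.1547 + 0.1527 + 7.4519 + 7.3582 = 50.263
df = (3−1)(2−1) = 2. Since 50.263 > 5.991, reject the null hypothesis of independence at α = 0.05.

50.263; reject H₀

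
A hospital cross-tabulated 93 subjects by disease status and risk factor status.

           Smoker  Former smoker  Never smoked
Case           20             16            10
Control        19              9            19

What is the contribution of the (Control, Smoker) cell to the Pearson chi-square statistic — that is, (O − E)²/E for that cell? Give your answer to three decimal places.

0.026

Row total (Control) = 47; column total (Smoker) = 39; N = 93.
Expected count E = 47 × 39 / 93 = 19.7097.
Contribution = (O − E)²/E = (19 − 19.7097)² / 19.7097 = 0.026.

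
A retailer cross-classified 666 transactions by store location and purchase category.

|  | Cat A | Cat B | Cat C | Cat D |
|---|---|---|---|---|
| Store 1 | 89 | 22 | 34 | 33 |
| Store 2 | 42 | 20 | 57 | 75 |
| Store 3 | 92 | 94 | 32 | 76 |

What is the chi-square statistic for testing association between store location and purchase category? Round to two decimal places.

Row totals: 178, 194, 294. Column totals: 223, 136, 123, 184. Grand total N = 666.
Expected counts (row total × column total / N):
  Store 1, Cat A: 178×223/666 = 59.601
  Store 1, Cat B: 178×136/666 = 36.348
  Store 1, Cat C: 178×123/666 = 32.874
  Store 1, Cat D: 178×184/666 = 49.177
  Store 2, Cat A: 194×223/666 = 64.958
  Store 2, Cat B: 194×136/666 = 39.616
  Store 2, Cat C: 194×123/666 = 35.829
  Store 2, Cat D: 194×184/666 = 53.598
  Store 3, Cat A: 294×223/666 = 98.441
  Store 3, Cat B: 294×136/666 = 60.036
  Store 3, Cat C: 294×123/666 = 54.297
  Store 3, Cat D: 294×184/666 = 81.225
Contributions (O − E)²/E:
  (89 − 59.601)²/59.601 = 14.5015
  (22 − 36.348)²/36.348 = 5.6637
  (34 − 32.874)²/32.874 = 0.0386
  (33 − 49.177)²/49.177 = 5.3215
  (42 − 64.958)²/64.958 = 8.1140
  (20 − 39.616)²/39.616 = 9.7129
  (57 − 35.829)²/35.829 = 12.5097
  (75 − 53.598)²/53.598 = 8.5459
  (92 − 98.441)²/98.441 = 0.4214
  (94 − 60.036)²/60.036 = 19.2144
  (32 − 54.297)²/54.297 = 9.1562
  (76 − 81.225)²/81.225 = 0.3361
χ² = 14.5015 + 5.6637 + 0.0386 + 5.3215 + 8.1140 + 9.7129 + 12.5097 + 8.5459 + 0.4214 + 19.2144 + 9.1562 + 0.3361 = 93.54

93.54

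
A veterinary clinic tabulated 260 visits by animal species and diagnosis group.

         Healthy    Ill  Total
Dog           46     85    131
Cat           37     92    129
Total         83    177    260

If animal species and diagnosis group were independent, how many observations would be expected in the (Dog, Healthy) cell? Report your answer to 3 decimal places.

41.819

Row total (Dog) = 131; column total (Healthy) = 83; grand total N = 260.
Expected count = (row total × column total) / N = 131 × 83 / 260 = 41.819.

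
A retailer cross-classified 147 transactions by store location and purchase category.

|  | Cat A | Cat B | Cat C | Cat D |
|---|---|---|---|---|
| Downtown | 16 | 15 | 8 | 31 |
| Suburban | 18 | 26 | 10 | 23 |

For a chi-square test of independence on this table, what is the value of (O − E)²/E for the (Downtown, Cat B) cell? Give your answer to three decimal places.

Row total (Downtown) = 70; column total (Cat B) = 41; N = 147.
Expected count E = 70 × 41 / 147 = 19.5238.
Contribution = (O − E)²/E = (15 − 19.5238)² / 19.5238 = 1.048.

1.048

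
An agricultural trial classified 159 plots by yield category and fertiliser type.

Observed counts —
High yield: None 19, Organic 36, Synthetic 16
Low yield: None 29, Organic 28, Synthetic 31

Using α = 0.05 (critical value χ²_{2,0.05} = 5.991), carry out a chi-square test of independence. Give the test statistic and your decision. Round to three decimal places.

Row totals: 71, 88. Column totals: 48, 64, 47. Grand total N = 159.
Expected counts (row total × column total / N):
  High yield, None: 71×48/159 = 21.4340
  High yield, Organic: 71×64/159 = 28.5786
  High yield, Synthetic: 71×47/159 = 20.9874
  Low yield, None: 88×48/159 = 26.5660
  Low yield, Organic: 88×64/159 = 35.4214
  Low yield, Synthetic: 88×47/159 = 26.0126
Contributions (O − E)²/E:
  (19 − 21.4340)²/21.4340 = 0.2764
  (36 − 28.5786)²/28.5786 = 1.9272
  (16 − 20.9874)²/20.9874 = 1.1852
  (29 − 26.5660)²/26.5660 = 0.2230
  (28 − 35.4214)²/35.4214 = 1.5549
  (31 − 26.0126)²/26.0126 = 0.9562
χ² = 0.2764 + 1.9272 + 1.1852 + 0.2230 + 1.5549 + 0.9562 = 6.123
df = (2−1)(3−1) = 2. Since 6.123 > 5.991, reject the null hypothesis of independence at α = 0.05.

6.123; reject H₀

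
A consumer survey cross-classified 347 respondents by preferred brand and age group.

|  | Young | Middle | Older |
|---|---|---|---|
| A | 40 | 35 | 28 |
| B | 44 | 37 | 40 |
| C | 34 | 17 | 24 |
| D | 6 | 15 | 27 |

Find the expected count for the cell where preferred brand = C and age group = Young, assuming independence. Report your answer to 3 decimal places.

Row total (C) = 75; column total (Young) = 124; grand total N = 347.
Expected count = (row total × column total) / N = 75 × 124 / 347 = 26.801.

26.801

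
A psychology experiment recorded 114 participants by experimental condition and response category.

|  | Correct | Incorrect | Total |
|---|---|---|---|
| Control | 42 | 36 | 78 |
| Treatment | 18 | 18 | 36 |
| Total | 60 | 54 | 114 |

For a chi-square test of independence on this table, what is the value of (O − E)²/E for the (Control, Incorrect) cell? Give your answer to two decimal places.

0.02

Row total (Control) = 78; column total (Incorrect) = 54; N = 114.
Expected count E = 78 × 54 / 114 = 36.947.
Contribution = (O − E)²/E = (36 − 36.947)² / 36.947 = 0.02.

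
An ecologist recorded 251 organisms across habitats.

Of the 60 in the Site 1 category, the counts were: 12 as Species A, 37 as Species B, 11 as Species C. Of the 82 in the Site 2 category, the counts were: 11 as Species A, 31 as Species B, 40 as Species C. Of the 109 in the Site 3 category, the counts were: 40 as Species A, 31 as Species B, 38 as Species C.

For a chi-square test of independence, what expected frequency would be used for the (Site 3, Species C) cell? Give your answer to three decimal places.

Row total (Site 3) = 109; column total (Species C) = 89; grand total N = 251.
Expected count = (row total × column total) / N = 109 × 89 / 251 = 38.649.

38.649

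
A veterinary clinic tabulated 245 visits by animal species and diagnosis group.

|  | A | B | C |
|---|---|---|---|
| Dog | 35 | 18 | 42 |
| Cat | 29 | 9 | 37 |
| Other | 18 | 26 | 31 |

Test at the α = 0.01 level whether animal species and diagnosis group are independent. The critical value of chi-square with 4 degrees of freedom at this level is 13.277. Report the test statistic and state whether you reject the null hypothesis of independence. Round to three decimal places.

Row totals: 95, 75, 75. Column totals: 82, 53, 110. Grand total N = 245.
Expected counts (row total × column total / N):
  Dog, A: 95×82/245 = 31.7959
  Dog, B: 95×53/245 = 20.5510
  Dog, C: 95×110/245 = 42.6531
  Cat, A: 75×82/245 = 25.1020
  Cat, B: 75×53/245 = 16.2245
  Cat, C: 75×110/245 = 33.6735
  Other, A: 75×82/245 = 25.1020
  Other, B: 75×53/245 = 16.2245
  Other, C: 75×110/245 = 33.6735
Contributions (O − E)²/E:
  (35 − 31.7959)²/31.7959 = 0.3229
  (18 − 20.5510)²/20.5510 = 0.3167
  (42 − 42.6531)²/42.6531 = 0.0100
  (29 − 25.1020)²/25.1020 = 0.6053
  (9 − 16.2245)²/16.2245 = 3.2169
  (37 − 33.6735)²/33.6735 = 0.3286
  (18 − 25.1020)²/25.1020 = 2.0093
  (26 − 16.2245)²/16.2245 = 5.8899
  (31 − 33.6735)²/33.6735 = 0.2123
χ² = 0.3229 + 0.3167 + 0.0100 + 0.6053 + 3.2169 + 0.3286 + 2.0093 + 5.8899 + 0.2123 = 12.912
df = (3−1)(3−1) = 4. Since 12.912 < 13.277, fail to reject the null hypothesis of independence at α = 0.01.

12.912; fail to reject H₀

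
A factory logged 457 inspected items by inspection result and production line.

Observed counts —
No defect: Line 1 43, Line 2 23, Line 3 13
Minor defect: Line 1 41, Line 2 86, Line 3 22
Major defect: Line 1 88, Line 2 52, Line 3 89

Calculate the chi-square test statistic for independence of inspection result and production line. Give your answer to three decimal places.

Row totals: 79, 149, 229. Column totals: 172, 161, 124. Grand total N = 457.
Expected counts (row total × column total / N):
  No defect, Line 1: 79×172/457 = 29.7330
  No defect, Line 2: 79×161/457 = 27.8315
  No defect, Line 3: 79×124/457 = 21.4354
  Minor defect, Line 1: 149×172/457 = 56.0788
  Minor defect, Line 2: 149×161/457 = 52.4923
  Minor defect, Line 3: 149×124/457 = 40.4289
  Major defect, Line 1: 229×172/457 = 86.1882
  Major defect, Line 2: 229×161/457 = 80.6761
  Major defect, Line 3: 229×124/457 = 62.1357
Contributions (O − E)²/E:
  (43 − 29.7330)²/29.7330 = 5.9198
  (23 − 27.8315)²/27.8315 = 0.8387
  (13 − 21.4354)²/21.4354 = 3.3196
  (41 − 56.0788)²/56.0788 = 4.0545
  (86 − 52.4923)²/52.4923 = 21.3892
  (22 − 40.4289)²/40.4289 = 8.4005
  (88 − 86.1882)²/86.1882 = 0.0381
  (52 − 80.6761)²/80.6761 = 10.1928
  (89 − 62.1357)²/62.1357 = 11.6147
χ² = 5.9198 + 0.8387 + 3.3196 + 4.0545 + 21.3892 + 8.4005 + 0.0381 + 10.1928 + 11.6147 = 65.768

65.768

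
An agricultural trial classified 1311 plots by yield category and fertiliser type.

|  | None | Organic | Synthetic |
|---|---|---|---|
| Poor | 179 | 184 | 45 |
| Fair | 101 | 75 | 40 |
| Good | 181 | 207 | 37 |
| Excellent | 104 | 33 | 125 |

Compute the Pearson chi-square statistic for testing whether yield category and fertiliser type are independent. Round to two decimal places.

Row totals: 408, 216, 425, 262. Column totals: 565, 499, 247. Grand total N = 1311.
Expected counts (row total × column total / N):
  Poor, None: 408×565/1311 = 175.8352
  Poor, Organic: 408×499/1311 = 155.2952
  Poor, Synthetic: 408×247/1311 = 76.8696
  Fair, None: 216×565/1311 = 93.0892
  Fair, Organic: 216×499/1311 = 82.2151
  Fair, Synthetic: 216×247/1311 = 40.6957
  Good, None: 425×565/1311 = 183.1617
  Good, Organic: 425×499/1311 = 161.7658
  Good, Synthetic: 425×247/1311 = 80.0725
  Excellent, None: 262×565/1311 = 112.9138
  Excellent, Organic: 262×499/1311 = 99.7239
  Excellent, Synthetic: 262×247/1311 = 49.3623
Contributions (O − E)²/E:
  (179 − 175.8352)²/175.8352 = 0.0570
  (184 − 155.2952)²/155.2952 = 5.3058
  (45 − 76.8696)²/76.8696 = 13.2129
  (101 − 93.0892)²/93.0892 = 0.6723
  (75 − 82.2151)²/82.2151 = 0.6332
  (40 − 40.6957)²/40.6957 = 0.0119
  (181 − 183.1617)²/183.1617 = 0.0255
  (207 − 161.7658)²/161.7658 = 12.6487
  (37 − 80.0725)²/80.0725 = 23.1695
  (104 − 112.9138)²/112.9138 = 0.7037
  (33 − 99.7239)²/99.7239 = 44.6441
  (125 − 49.3623)²/49.3623 = 115.8994
χ² = 0.0570 + 5.3058 + 13.2129 + 0.6723 + 0.6332 + 0.0119 + 0.0255 + 12.6487 + 23.1695 + 0.7037 + 44.6441 + 115.8994 = 216.98

216.98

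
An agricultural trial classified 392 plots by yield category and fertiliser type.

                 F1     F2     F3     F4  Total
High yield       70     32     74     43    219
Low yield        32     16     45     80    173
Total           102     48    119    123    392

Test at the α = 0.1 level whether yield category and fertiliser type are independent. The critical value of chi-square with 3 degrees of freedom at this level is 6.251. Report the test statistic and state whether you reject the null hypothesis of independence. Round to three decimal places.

Grand total N = 392.
Expected counts (row total × column total / N):
  High yield, F1: 219×102/392 = 56.9847
  High yield, F2: 219×48/392 = 26.8163
  High yield, F3: 219×119/392 = 66.4821
  High yield, F4: 219×123/392 = 68.7168
  Low yield, F1: 173×102/392 = 45.0153
  Low yield, F2: 173×48/392 = 21.1837
  Low yield, F3: 173×119/392 = 52.5179
  Low yield, F4: 173×123/392 = 54.2832
Contributions (O − E)²/E:
  (70 − 56.9847)²/56.9847 = 2.9727
  (32 − 26.8163)²/26.8163 = 1.0020
  (74 − 66.4821)²/66.4821 = 0.8501
  (43 − 68.7168)²/68.7168 = 9.6243
  (32 − 45.0153)²/45.0153 = 3.7631
  (16 − 21.1837)²/21.1837 = 1.2685
  (45 − 52.5179)²/52.5179 = 1.0762
  (80 − 54.2832)²/54.2832 = 12.1834
χ² = 2.9727 + 1.0020 + 0.8501 + 9.6243 + 3.7631 + 1.2685 + 1.0762 + 12.1834 = 32.740
df = (2−1)(4−1) = 3. Since 32.740 > 6.251, reject the null hypothesis of independence at α = 0.1.

32.740; reject H₀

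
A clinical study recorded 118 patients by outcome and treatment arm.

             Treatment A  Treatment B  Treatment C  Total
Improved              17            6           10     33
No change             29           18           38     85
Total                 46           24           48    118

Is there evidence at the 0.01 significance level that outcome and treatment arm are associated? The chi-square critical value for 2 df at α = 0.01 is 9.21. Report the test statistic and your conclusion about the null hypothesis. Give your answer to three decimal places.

3.163; fail to reject H₀

Grand total N = 118.
Expected counts (row total × column total / N):
  Improved, Treatment A: 33×46/118 = 12.8644
  Improved, Treatment B: 33×24/118 = 6.7119
  Improved, Treatment C: 33×48/118 = 13.4237
  No change, Treatment A: 85×46/118 = 33.1356
  No change, Treatment B: 85×24/118 = 17.2881
  No change, Treatment C: 85×48/118 = 34.5763
Contributions (O − E)²/E:
  (17 − 12.8644)²/12.8644 = 1.3295
  (6 − 6.7119)²/6.7119 = 0.0755
  (10 − 13.4237)²/13.4237 = 0.8732
  (29 − 33.1356)²/33.1356 = 0.5162
  (18 − 17.2881)²/17.2881 = 0.0293
  (38 − 34.5763)²/34.5763 = 0.3390
χ² = 1.3295 + 0.0755 + 0.8732 + 0.5162 + 0.0293 + 0.3390 = 3.163
df = (2−1)(3−1) = 2. Since 3.163 < 9.21, fail to reject the null hypothesis of independence at α = 0.01.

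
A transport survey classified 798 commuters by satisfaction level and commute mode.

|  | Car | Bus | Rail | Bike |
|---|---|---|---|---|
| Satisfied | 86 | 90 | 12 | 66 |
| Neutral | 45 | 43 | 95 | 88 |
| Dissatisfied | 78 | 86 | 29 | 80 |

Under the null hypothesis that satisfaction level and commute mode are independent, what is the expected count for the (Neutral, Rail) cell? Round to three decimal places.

Row total (Neutral) = 271; column total (Rail) = 136; grand total N = 798.
Expected count = (row total × column total) / N = 271 × 136 / 798 = 46.185.

46.185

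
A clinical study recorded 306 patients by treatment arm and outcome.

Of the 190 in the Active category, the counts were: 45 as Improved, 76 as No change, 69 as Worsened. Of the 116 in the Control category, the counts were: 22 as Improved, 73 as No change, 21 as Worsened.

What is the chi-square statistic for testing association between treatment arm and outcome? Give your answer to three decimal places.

Row totals: 190, 116. Column totals: 67, 149, 90. Grand total N = 306.
Expected counts (row total × column total / N):
  Active, Improved: 190×67/306 = 41.60131
  Active, No change: 190×149/306 = 92.51634
  Active, Worsened: 190×90/306 = 55.88235
  Control, Improved: 116×67/306 = 25.39869
  Control, No change: 116×149/306 = 56.48366
  Control, Worsened: 116×90/306 = 34.11765
Contributions (O − E)²/E:
  (45 − 41.60131)²/41.60131 = 0.2777
  (76 − 92.51634)²/92.51634 = 2.9486
  (69 − 55.88235)²/55.88235 = 3.0792
  (22 − 25.39869)²/25.39869 = 0.4548
  (73 − 56.48366)²/56.48366 = 4.8295
  (21 − 34.11765)²/34.11765 = 5.0435
χ² = 0.2777 + 2.9486 + 3.0792 + 0.4548 + 4.8295 + 5.0435 = 16.633

16.633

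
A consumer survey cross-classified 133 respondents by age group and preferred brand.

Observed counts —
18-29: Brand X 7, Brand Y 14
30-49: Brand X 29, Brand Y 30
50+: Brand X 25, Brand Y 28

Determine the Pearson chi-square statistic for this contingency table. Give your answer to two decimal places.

1.62

Row totals: 21, 59, 53. Column totals: 61, 72. Grand total N = 133.
Expected counts (row total × column total / N):
  18-29, Brand X: 21×61/133 = 9.632
  18-29, Brand Y: 21×72/133 = 11.368
  30-49, Brand X: 59×61/133 = 27.060
  30-49, Brand Y: 59×72/133 = 31.940
  50+, Brand X: 53×61/133 = 24.308
  50+, Brand Y: 53×72/133 = 28.692
Contributions (O − E)²/E:
  (7 − 9.632)²/9.632 = 0.7192
  (14 − 11.368)²/11.368 = 0.6094
  (29 − 27.060)²/27.060 = 0.1391
  (30 − 31.940)²/31.940 = 0.1178
  (25 − 24.308)²/24.308 = 0.0197
  (28 − 28.692)²/28.692 = 0.0167
χ² = 0.7192 + 0.6094 + 0.1391 + 0.1178 + 0.0197 + 0.0167 = 1.62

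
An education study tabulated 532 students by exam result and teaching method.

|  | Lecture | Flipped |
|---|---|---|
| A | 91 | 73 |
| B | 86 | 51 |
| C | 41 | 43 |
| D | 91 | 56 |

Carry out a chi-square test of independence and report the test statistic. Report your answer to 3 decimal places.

Row totals: 164, 137, 84, 147. Column totals: 309, 223. Grand total N = 532.
Expected counts (row total × column total / N):
  A, Lecture: 164×309/532 = 95.2556
  A, Flipped: 164×223/532 = 68.7444
  B, Lecture: 137×309/532 = 79.5733
  B, Flipped: 137×223/532 = 57.4267
  C, Lecture: 84×309/532 = 48.7895
  C, Flipped: 84×223/532 = 35.2105
  D, Lecture: 147×309/532 = 85.3816
  D, Flipped: 147×223/532 = 61.6184
Contributions (O − E)²/E:
  (91 − 95.2556)²/95.2556 = 0.1901
  (73 − 68.7444)²/68.7444 = 0.2634
  (86 − 79.5733)²/79.5733 = 0.5190
  (51 − 57.4267)²/57.4267 = 0.7192
  (41 − 48.7895)²/48.7895 = 1.2436
  (43 − 35.2105)²/35.2105 = 1.7232
  (91 − 85.3816)²/85.3816 = 0.3697
  (56 − 61.6184)²/61.6184 = 0.5123
χ² = 0.1901 + 0.2634 + 0.5190 + 0.7192 + 1.2436 + 1.7232 + 0.3697 + 0.5123 = 5.541

5.541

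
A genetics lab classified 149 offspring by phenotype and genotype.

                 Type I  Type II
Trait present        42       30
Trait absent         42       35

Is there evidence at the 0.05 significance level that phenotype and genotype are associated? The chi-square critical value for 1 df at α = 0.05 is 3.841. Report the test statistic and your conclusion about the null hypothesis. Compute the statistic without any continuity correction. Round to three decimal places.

Row totals: 72, 77. Column totals: 84, 65. Grand total N = 149.
Expected counts (row total × column total / N):
  Trait present, Type I: 72×84/149 = 40.5906
  Trait present, Type II: 72×65/149 = 31.4094
  Trait absent, Type I: 77×84/149 = 43.4094
  Trait absent, Type II: 77×65/149 = 33.5906
Contributions (O − E)²/E:
  (42 − 40.5906)²/40.5906 = 0.0489
  (30 − 31.4094)²/31.4094 = 0.0632
  (42 − 43.4094)²/43.4094 = 0.0458
  (35 − 33.5906)²/33.5906 = 0.0591
χ² = 0.0489 + 0.0632 + 0.0458 + 0.0591 = 0.217
df = (2−1)(2−1) = 1. Since 0.217 < 3.841, fail to reject the null hypothesis of independence at α = 0.05.

0.217; fail to reject H₀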